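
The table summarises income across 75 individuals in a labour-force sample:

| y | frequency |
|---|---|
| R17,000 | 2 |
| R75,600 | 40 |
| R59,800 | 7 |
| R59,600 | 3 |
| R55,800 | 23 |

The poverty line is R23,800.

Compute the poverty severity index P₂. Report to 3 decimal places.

Incomes under z: 2×R17,000 (q = 2 of N = 75).
Shortfall ratios: (23800−17000)/23800 = 0.2857 (×2).
Squared: 0.0816 (×2).
Sum = 0.163265; P₂ = 0.163265 / 75 = 0.002.

0.002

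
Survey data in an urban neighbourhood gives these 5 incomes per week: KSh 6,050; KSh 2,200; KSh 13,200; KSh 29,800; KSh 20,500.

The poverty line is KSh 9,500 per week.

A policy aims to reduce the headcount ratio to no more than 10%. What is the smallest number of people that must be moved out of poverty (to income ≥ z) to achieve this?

2 of the 5 people are poor, so H = 2/5 = 0.400.
A headcount ratio of at most 10% allows at most ⌊0.10 × 5⌋ = 0 poor people.
So at least 2 − 0 = 2 must be lifted.

2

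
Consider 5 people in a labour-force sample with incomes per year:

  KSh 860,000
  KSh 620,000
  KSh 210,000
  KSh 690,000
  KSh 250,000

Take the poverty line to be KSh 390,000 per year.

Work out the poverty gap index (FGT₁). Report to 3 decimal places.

Incomes under z: KSh 210,000, KSh 250,000 (q = 2 of N = 5).
Shortfall ratios: (390000−210000)/390000 = 0.4615; (390000−250000)/390000 = 0.3590.
Sum of shortfalls = 0.820513; P₁ averages over all N: 0.820513 / 5 = 0.164.

0.164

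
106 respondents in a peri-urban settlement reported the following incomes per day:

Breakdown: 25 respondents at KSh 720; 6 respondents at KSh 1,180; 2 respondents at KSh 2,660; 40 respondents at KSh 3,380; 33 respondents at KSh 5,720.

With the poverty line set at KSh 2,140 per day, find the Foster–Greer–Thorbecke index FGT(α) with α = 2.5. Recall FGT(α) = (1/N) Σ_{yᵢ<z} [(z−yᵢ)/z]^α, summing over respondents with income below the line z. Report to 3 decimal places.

Below z: 25×KSh 720, 6×KSh 1,180 (q = 31 of N = 106).
Gap ratios (z−y)/z: (2140−720)/2140 = 0.6636 (×25); (2140−1180)/2140 = 0.4486 (×6).
Raised to α = 2.5: 0.35866 (×25); 0.13479 (×6).
Sum = 9.775286; FGT(2.5) = 9.775286 / 106 = 0.092.

0.092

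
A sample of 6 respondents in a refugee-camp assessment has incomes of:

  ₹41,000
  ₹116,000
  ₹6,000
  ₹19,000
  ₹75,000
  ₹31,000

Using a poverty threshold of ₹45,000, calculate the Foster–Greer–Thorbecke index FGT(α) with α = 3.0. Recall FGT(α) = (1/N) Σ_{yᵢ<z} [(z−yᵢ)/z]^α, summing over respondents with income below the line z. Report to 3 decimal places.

0.146

Below z: ₹6,000, ₹19,000, ₹31,000, ₹41,000 (q = 4 of N = 6).
Normalized shortfalls: (45000−6000)/45000 = 0.8667; (45000−19000)/45000 = 0.5778; (45000−31000)/45000 = 0.3111; (45000−41000)/45000 = 0.0889.
Raised to α = 3.0: 0.65096; 0.19288; 0.03011; 0.00070.
Sum = 0.874656; FGT(3.0) = 0.874656 / 6 = 0.146.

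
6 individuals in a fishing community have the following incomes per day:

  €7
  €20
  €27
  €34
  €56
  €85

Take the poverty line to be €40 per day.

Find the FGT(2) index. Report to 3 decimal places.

Poor units: €7, €20, €27, €34 (q = 4 of N = 6).
Normalized shortfalls: (40−7)/40 = 0.8250; (40−20)/40 = 0.5000; (40−27)/40 = 0.3250; (40−34)/40 = 0.1500.
Squared: 0.6806; 0.2500; 0.1056; 0.0225.
Sum = 1.058750; P₂ = 1.058750 / 6 = 0.176.

0.176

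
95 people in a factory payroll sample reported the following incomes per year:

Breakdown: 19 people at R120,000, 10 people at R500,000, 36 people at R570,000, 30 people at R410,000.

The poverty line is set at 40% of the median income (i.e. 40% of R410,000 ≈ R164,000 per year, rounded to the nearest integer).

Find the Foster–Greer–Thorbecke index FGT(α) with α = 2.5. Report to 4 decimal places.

Incomes under z: 19×R120,000 (q = 19 of N = 95).
Shortfall ratios: (164000−120000)/164000 = 0.2683 (×19).
Raised to α = 2.5: 0.03728 (×19).
Sum = 0.708395; FGT(2.5) = 0.708395 / 95 = 0.0075.

0.0075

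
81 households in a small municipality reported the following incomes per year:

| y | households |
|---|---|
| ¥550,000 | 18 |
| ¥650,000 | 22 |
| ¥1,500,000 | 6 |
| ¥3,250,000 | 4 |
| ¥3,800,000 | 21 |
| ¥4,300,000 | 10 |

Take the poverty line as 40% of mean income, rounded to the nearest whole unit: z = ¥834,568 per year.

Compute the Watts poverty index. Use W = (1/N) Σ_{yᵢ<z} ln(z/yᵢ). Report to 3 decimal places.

Below the line: 18×¥550,000, 22×¥650,000 (q = 40 of N = 81).
Log gaps: ln(834568/550000) = 0.4170 (×18); ln(834568/650000) = 0.2499 (×22).
W = 13.004648 / 81 = 0.161.

0.161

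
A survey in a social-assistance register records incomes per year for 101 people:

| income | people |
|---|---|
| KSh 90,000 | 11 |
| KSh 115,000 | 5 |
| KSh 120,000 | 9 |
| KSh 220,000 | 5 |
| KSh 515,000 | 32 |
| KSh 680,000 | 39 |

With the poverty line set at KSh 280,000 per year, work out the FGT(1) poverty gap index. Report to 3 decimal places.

0.165

Incomes under z: 11×KSh 90,000, 5×KSh 115,000, 9×KSh 120,000, 5×KSh 220,000 (q = 30 of N = 101).
Normalized shortfalls: (280000−90000)/280000 = 0.6786 (×11); (280000−115000)/280000 = 0.5893 (×5); (280000−120000)/280000 = 0.5714 (×9); (280000−220000)/280000 = 0.2143 (×5).
Sum of shortfalls = 16.625000; P₁ averages over all N: 16.625000 / 101 = 0.165.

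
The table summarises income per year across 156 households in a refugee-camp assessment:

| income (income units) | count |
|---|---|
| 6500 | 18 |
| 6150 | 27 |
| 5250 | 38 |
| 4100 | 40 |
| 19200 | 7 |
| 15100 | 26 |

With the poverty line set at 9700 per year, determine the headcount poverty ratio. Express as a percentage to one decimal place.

123 of the 156 households have income below 9700.
H = 123/156 = 78.8%.

78.8%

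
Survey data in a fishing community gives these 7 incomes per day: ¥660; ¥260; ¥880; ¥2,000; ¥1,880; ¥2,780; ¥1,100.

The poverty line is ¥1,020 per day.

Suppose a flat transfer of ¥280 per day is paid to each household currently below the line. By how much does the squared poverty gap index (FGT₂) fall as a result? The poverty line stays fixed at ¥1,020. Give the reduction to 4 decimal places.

Before: below the line — ¥260, ¥660, ¥880; squared poverty gap index (FGT₂) = 0.099797.
After the ¥280 transfer: below the line — ¥540, ¥940; squared poverty gap index (FGT₂) = 0.032515.
Reduction = 0.099797 − 0.032515 = 0.0673.

0.0673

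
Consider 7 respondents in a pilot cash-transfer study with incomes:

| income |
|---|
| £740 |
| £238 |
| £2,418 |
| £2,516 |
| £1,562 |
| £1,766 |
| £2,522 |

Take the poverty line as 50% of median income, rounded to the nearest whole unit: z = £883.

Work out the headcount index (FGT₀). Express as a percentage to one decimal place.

28.6%

2 of the 7 respondents have income below £883.
H = 2/7 = 28.6%.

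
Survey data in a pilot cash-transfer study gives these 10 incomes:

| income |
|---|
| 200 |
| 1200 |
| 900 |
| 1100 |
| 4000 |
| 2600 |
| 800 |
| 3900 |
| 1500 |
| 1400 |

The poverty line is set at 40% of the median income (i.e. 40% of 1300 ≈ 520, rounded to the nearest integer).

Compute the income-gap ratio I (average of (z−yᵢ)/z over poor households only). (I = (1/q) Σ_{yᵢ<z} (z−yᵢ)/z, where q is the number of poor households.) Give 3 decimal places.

Incomes under z: 200 (q = 1 of N = 10).
Relative gaps: 0.6154; sum = 0.615385.
The income-gap ratio divides by q (the poor only): 0.615385 / 1 = 0.615.

0.615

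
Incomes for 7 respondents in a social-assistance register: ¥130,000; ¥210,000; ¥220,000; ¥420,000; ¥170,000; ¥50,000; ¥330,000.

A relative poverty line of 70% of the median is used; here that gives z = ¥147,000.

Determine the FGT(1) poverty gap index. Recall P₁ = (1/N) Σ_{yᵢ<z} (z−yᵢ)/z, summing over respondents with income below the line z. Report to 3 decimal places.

Incomes under z: ¥50,000, ¥130,000 (q = 2 of N = 7).
Gap ratios (z−y)/z: (147000−50000)/147000 = 0.6599; (147000−130000)/147000 = 0.1156.
Sum of shortfalls = 0.775510; P₁ averages over all N: 0.775510 / 7 = 0.111.

0.111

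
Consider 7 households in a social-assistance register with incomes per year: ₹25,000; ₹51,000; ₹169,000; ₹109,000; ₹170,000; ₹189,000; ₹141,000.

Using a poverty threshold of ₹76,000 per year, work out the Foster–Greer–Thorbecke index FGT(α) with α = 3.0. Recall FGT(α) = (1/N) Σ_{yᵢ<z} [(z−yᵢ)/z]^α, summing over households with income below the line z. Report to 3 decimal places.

Incomes under z: ₹25,000, ₹51,000 (q = 2 of N = 7).
Shortfall ratios: (76000−25000)/76000 = 0.6711; (76000−51000)/76000 = 0.3289.
Raised to α = 3.0: 0.30218; 0.03559.
Sum = 0.337777; FGT(3.0) = 0.337777 / 7 = 0.048.

0.048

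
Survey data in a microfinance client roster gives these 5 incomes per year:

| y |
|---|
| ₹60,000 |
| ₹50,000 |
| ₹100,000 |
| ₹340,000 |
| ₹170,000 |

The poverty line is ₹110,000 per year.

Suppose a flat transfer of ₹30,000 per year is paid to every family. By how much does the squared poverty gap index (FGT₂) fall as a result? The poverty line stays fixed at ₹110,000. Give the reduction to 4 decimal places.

0.0810

Before: below the line — ₹50,000, ₹60,000, ₹100,000; squared poverty gap index (FGT₂) = 0.102479.
After the ₹30,000 transfer: below the line — ₹80,000, ₹90,000; squared poverty gap index (FGT₂) = 0.021488.
Reduction = 0.102479 − 0.021488 = 0.0810.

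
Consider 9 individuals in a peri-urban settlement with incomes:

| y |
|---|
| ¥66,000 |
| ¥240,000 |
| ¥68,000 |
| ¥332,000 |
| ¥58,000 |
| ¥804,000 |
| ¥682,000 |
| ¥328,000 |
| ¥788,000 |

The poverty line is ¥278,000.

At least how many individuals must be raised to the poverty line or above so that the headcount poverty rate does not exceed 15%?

Currently q = 4 of N = 9 are below the line (H = 0.444).
A headcount ratio of at most 15% allows at most ⌊0.15 × 9⌋ = 1 poor individuals.
So at least 4 − 1 = 3 must be lifted.

3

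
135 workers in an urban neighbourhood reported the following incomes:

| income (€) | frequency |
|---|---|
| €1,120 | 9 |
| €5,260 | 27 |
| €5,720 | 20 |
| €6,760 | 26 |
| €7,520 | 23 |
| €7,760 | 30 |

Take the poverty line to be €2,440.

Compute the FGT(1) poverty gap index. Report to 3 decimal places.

0.036

Below z: 9×€1,120 (q = 9 of N = 135).
Gap ratios (z−y)/z: (2440−1120)/2440 = 0.5410 (×9).
Sum of shortfalls = 4.868852; P₁ averages over all N: 4.868852 / 135 = 0.036.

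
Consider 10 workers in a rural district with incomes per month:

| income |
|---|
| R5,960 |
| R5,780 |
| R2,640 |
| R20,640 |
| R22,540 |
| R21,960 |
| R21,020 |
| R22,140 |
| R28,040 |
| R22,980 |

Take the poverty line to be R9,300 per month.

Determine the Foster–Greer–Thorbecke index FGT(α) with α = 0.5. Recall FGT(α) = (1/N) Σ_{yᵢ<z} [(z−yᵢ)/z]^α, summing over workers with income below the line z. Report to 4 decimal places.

Below the line: R2,640, R5,780, R5,960 (q = 3 of N = 10).
Normalized shortfalls: (9300−2640)/9300 = 0.7161; (9300−5780)/9300 = 0.3785; (9300−5960)/9300 = 0.3591.
Raised to α = 0.5: 0.84624; 0.61522; 0.59928.
Sum = 2.060746; FGT(0.5) = 2.060746 / 10 = 0.2061.

0.2061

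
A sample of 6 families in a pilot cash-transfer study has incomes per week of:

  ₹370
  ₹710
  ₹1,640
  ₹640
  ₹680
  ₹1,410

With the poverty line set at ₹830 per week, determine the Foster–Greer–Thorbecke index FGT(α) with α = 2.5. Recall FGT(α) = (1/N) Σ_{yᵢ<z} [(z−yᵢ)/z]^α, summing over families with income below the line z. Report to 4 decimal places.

0.0459

Below the line: ₹370, ₹640, ₹680, ₹710 (q = 4 of N = 6).
Shortfall ratios: (830−370)/830 = 0.5542; (830−640)/830 = 0.2289; (830−680)/830 = 0.1807; (830−710)/830 = 0.1446.
Raised to α = 2.5: 0.22866; 0.02507; 0.01388; 0.00795.
Sum = 0.275569; FGT(2.5) = 0.275569 / 6 = 0.0459.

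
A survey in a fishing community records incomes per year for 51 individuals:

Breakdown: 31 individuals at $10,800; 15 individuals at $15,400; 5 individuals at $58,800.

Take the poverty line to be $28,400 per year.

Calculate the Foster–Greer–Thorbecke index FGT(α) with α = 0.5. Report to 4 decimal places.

0.6775

Incomes under z: 31×$10,800, 15×$15,400 (q = 46 of N = 51).
Shortfall ratios: (28400−10800)/28400 = 0.6197 (×31); (28400−15400)/28400 = 0.4577 (×15).
Raised to α = 0.5: 0.78722 (×31); 0.67657 (×15).
Sum = 34.552423; FGT(0.5) = 34.552423 / 51 = 0.6775.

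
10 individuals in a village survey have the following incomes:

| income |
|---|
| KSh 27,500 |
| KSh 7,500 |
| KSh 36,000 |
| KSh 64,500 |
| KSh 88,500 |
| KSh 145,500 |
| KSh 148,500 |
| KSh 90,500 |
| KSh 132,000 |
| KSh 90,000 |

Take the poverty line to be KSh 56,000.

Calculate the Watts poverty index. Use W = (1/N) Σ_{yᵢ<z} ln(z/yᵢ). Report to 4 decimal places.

0.3163

Incomes under z: KSh 7,500, KSh 27,500, KSh 36,000 (q = 3 of N = 10).
ln(z/y) terms: ln(56000/7500) = 2.0104; ln(56000/27500) = 0.7112; ln(56000/36000) = 0.4418.
W = 3.163447 / 10 = 0.3163.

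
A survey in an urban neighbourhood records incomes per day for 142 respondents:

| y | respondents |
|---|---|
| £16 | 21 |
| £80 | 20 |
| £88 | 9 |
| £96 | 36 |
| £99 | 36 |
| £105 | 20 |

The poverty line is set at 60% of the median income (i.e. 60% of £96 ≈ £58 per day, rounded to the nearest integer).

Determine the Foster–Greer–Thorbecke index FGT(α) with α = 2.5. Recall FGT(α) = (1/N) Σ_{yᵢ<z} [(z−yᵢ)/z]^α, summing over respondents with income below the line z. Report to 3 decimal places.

Incomes under z: 21×£16 (q = 21 of N = 142).
Gap ratios (z−y)/z: (58−16)/58 = 0.7241 (×21).
Raised to α = 2.5: 0.44622 (×21).
Sum = 9.370711; FGT(2.5) = 9.370711 / 142 = 0.066.

0.066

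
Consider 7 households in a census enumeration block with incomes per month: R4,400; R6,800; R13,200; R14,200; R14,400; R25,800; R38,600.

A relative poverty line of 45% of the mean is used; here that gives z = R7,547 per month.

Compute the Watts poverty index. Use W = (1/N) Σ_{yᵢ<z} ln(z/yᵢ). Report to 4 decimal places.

0.0920

Below the line: R4,400, R6,800 (q = 2 of N = 7).
ln(z/y) terms: ln(7547/4400) = 0.5395; ln(7547/6800) = 0.1042.
W = 0.643773 / 7 = 0.0920.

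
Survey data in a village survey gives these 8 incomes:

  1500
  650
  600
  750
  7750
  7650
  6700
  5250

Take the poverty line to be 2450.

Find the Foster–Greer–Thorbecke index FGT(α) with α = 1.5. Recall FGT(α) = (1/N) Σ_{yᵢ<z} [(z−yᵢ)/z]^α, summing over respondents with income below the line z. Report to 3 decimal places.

Incomes under z: 600, 650, 750, 1500 (q = 4 of N = 8).
Shortfall ratios: (2450−600)/2450 = 0.7551; (2450−650)/2450 = 0.7347; (2450−750)/2450 = 0.6939; (2450−1500)/2450 = 0.3878.
Raised to α = 1.5: 0.65616; 0.62974; 0.57800; 0.24146.
Sum = 2.105346; FGT(1.5) = 2.105346 / 8 = 0.263.

0.263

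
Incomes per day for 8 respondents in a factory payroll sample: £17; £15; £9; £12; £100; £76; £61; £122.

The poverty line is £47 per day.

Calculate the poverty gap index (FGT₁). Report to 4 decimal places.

Below the line: £9, £12, £15, £17 (q = 4 of N = 8).
Normalized shortfalls: (47−9)/47 = 0.8085; (47−12)/47 = 0.7447; (47−15)/47 = 0.6809; (47−17)/47 = 0.6383.
Σ = 2.872340. Dividing by the full population N = 8 gives P₁ = 0.3590.

0.3590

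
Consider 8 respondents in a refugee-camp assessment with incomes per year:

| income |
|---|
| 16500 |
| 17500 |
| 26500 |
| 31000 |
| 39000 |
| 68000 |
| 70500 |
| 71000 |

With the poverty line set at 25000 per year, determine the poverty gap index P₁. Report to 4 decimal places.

Below z: 16500, 17500 (q = 2 of N = 8).
Relative gaps: (25000−16500)/25000 = 0.3400; (25000−17500)/25000 = 0.3000.
Sum of shortfalls = 0.640000; P₁ averages over all N: 0.640000 / 8 = 0.0800.

0.0800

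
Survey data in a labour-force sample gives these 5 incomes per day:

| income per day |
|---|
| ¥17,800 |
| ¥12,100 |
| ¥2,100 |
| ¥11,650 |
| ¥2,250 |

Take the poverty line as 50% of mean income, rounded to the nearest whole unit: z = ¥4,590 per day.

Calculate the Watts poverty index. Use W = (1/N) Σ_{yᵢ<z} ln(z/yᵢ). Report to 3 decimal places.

0.299

Below the line: ¥2,100, ¥2,250 (q = 2 of N = 5).
Log shortfalls: ln(4590/2100) = 0.7819; ln(4590/2250) = 0.7129.
W = 1.494892 / 5 = 0.299.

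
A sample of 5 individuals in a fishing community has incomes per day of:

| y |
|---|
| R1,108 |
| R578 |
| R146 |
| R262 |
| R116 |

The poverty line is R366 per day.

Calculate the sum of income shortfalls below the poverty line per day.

R574

Incomes under z: R116, R146, R262 (q = 3 of N = 5).
Individual gaps: 366−116 = 250; 366−146 = 220; 366−262 = 104.
Aggregate gap = R574.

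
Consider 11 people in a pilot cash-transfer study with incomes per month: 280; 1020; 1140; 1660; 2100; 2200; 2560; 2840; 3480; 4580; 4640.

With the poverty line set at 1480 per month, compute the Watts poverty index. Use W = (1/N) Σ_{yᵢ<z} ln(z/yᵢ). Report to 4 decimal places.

Below the line: 280, 1020, 1140 (q = 3 of N = 11).
ln(z/y) terms: ln(1480/280) = 1.6650; ln(1480/1020) = 0.3722; ln(1480/1140) = 0.2610.
W = 2.298261 / 11 = 0.2089.

0.2089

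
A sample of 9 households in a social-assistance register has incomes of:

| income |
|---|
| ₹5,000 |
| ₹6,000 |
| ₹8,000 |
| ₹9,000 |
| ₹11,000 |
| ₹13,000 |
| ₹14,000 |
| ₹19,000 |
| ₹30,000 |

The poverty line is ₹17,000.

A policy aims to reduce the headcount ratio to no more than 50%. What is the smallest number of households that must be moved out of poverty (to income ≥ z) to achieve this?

Currently q = 7 of N = 9 are below the line (H = 0.778).
A headcount ratio of at most 50% allows at most ⌊0.50 × 9⌋ = 4 poor households.
So at least 7 − 4 = 3 must be lifted.

3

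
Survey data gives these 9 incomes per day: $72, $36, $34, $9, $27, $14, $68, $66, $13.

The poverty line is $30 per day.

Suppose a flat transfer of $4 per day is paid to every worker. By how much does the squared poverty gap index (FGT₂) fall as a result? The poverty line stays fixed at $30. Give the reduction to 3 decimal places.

Before: below the line — $9, $13, $14, $27; squared poverty gap index (FGT₂) = 0.12284.
After the $4 transfer: below the line — $13, $17, $18; squared poverty gap index (FGT₂) = 0.07432.
Reduction = 0.12284 − 0.07432 = 0.049.

0.049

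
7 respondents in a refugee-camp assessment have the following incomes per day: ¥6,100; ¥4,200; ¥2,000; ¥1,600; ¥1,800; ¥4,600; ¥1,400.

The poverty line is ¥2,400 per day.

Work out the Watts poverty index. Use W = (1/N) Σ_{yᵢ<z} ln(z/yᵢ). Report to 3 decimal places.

Incomes under z: ¥1,400, ¥1,600, ¥1,800, ¥2,000 (q = 4 of N = 7).
Log shortfalls: ln(2400/1400) = 0.5390; ln(2400/1600) = 0.4055; ln(2400/1800) = 0.2877; ln(2400/2000) = 0.1823.
W = 1.414465 / 7 = 0.202.

0.202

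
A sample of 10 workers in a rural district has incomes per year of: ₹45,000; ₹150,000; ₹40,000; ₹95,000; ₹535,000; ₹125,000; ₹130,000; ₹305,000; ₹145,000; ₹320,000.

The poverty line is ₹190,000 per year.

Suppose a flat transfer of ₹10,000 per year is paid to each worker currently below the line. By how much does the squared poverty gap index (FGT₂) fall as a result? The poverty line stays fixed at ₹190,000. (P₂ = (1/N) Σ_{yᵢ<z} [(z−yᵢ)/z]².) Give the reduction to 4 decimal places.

0.0313

Before: below the line — ₹40,000, ₹45,000, ₹95,000, ₹125,000, ₹130,000, ₹145,000, ₹150,000; squared poverty gap index (FGT₂) = 0.177285.
After the ₹10,000 transfer: below the line — ₹50,000, ₹55,000, ₹105,000, ₹135,000, ₹140,000, ₹155,000, ₹160,000; squared poverty gap index (FGT₂) = 0.145983.
Reduction = 0.177285 − 0.145983 = 0.0313.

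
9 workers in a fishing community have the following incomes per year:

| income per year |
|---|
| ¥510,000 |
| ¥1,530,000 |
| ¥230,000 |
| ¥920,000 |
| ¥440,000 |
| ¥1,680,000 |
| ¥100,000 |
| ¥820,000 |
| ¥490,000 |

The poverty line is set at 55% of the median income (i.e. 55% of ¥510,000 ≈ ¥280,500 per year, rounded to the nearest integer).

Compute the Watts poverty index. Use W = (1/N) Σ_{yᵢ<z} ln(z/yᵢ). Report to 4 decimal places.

Below z: ¥100,000, ¥230,000 (q = 2 of N = 9).
ln(z/y) terms: ln(280500/100000) = 1.0314; ln(280500/230000) = 0.1985.
W = 1.229898 / 9 = 0.1367.

0.1367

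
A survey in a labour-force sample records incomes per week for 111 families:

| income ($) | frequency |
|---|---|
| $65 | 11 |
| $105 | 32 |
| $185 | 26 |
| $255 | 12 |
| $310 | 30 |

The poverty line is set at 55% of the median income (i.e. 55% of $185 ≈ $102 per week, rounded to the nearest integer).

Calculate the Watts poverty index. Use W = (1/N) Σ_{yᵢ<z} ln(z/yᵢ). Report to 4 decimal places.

Below the line: 11×$65 (q = 11 of N = 111).
Log gaps: ln(102/65) = 0.4506 (×11).
W = 4.956441 / 111 = 0.0447.

0.0447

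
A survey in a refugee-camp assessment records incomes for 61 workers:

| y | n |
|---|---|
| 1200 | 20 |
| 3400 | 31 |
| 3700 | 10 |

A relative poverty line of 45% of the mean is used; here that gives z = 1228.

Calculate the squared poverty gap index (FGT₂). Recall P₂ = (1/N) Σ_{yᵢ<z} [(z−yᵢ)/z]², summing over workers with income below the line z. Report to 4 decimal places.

Poor units: 20×1200 (q = 20 of N = 61).
Relative gaps: (1228−1200)/1228 = 0.0228 (×20).
Squared: 0.0005 (×20).
Sum = 0.010398; P₂ = 0.010398 / 61 = 0.0002.

0.0002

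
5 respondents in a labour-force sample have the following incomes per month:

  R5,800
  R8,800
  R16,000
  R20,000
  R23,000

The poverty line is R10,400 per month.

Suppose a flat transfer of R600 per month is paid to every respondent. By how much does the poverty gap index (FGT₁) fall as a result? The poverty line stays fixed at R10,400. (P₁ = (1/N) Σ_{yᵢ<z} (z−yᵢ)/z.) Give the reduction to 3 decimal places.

0.023

Before: below the line — R5,800, R8,800; poverty gap index (FGT₁) = 0.11923.
After the R600 transfer: below the line — R6,400, R9,400; poverty gap index (FGT₁) = 0.09615.
Reduction = 0.11923 − 0.09615 = 0.023.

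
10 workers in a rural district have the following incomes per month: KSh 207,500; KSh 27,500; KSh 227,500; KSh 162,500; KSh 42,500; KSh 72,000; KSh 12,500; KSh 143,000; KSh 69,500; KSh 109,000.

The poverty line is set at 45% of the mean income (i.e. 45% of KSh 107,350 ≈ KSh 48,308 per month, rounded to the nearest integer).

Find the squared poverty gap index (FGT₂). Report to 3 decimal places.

0.075

Below the line: KSh 12,500, KSh 27,500, KSh 42,500 (q = 3 of N = 10).
Normalized shortfalls: (48308−12500)/48308 = 0.7412; (48308−27500)/48308 = 0.4307; (48308−42500)/48308 = 0.1202.
Squared: 0.5494; 0.1855; 0.0145.
Sum = 0.749431; P₂ = 0.749431 / 10 = 0.075.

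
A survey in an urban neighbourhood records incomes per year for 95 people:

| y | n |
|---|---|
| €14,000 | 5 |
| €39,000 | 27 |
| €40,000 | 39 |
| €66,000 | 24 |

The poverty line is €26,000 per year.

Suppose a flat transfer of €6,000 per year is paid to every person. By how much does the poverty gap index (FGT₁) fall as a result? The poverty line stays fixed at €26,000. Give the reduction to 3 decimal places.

Before: below the line — 5×€14,000; poverty gap index (FGT₁) = 0.02429.
After the €6,000 transfer: below the line — 5×€20,000; poverty gap index (FGT₁) = 0.01215.
Reduction = 0.02429 − 0.01215 = 0.012.

0.012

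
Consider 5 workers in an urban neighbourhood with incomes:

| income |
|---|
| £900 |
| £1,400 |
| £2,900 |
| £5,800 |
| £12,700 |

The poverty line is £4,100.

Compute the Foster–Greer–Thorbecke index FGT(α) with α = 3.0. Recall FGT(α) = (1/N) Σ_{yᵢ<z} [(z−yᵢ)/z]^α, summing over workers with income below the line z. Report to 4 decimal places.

Poor units: £900, £1,400, £2,900 (q = 3 of N = 5).
Gap ratios (z−y)/z: (4100−900)/4100 = 0.7805; (4100−1400)/4100 = 0.6585; (4100−2900)/4100 = 0.2927.
Raised to α = 3.0: 0.47544; 0.28559; 0.02507.
Sum = 0.786103; FGT(3.0) = 0.786103 / 5 = 0.1572.

0.1572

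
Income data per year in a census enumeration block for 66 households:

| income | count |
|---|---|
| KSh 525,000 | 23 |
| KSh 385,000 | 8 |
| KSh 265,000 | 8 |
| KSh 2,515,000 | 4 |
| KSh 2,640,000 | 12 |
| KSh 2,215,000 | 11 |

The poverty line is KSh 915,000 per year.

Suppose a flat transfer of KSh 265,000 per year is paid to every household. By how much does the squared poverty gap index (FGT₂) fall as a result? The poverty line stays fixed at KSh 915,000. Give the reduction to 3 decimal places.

Before: below the line — 8×KSh 265,000, 8×KSh 385,000, 23×KSh 525,000; squared poverty gap index (FGT₂) = 0.16515.
After the KSh 265,000 transfer: below the line — 8×KSh 530,000, 8×KSh 650,000, 23×KSh 790,000; squared poverty gap index (FGT₂) = 0.03813.
Reduction = 0.16515 − 0.03813 = 0.127.

0.127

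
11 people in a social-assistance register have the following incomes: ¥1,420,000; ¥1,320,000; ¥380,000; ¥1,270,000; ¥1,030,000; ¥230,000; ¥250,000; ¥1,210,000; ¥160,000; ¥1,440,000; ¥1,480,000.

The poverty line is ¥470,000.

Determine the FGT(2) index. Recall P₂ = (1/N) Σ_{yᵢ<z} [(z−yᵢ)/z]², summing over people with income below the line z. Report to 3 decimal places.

Poor units: ¥160,000, ¥230,000, ¥250,000, ¥380,000 (q = 4 of N = 11).
Gap ratios (z−y)/z: (470000−160000)/470000 = 0.6596; (470000−230000)/470000 = 0.5106; (470000−250000)/470000 = 0.4681; (470000−380000)/470000 = 0.1915.
Squared: 0.4350; 0.2608; 0.2191; 0.0367.
Sum = 0.951562; P₂ = 0.951562 / 11 = 0.087.

0.087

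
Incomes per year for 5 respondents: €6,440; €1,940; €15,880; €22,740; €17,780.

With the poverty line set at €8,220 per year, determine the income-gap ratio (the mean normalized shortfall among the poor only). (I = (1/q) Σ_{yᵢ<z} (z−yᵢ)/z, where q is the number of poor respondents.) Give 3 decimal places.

Below the line: €1,940, €6,440 (q = 2 of N = 5).
Relative gaps: 0.7640, 0.2165; sum = 0.980535.
The income-gap ratio divides by q (the poor only): 0.980535 / 2 = 0.490.

0.490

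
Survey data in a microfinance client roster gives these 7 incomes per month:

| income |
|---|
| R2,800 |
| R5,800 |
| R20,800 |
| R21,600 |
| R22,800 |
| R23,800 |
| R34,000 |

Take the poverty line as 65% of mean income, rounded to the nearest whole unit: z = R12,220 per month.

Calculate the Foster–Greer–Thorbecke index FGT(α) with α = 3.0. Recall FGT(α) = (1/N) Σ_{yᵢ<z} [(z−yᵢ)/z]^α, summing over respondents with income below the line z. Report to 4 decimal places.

0.0862

Incomes under z: R2,800, R5,800 (q = 2 of N = 7).
Shortfall ratios: (12220−2800)/12220 = 0.7709; (12220−5800)/12220 = 0.5254.
Raised to α = 3.0: 0.45808; 0.14501.
Sum = 0.603085; FGT(3.0) = 0.603085 / 7 = 0.0862.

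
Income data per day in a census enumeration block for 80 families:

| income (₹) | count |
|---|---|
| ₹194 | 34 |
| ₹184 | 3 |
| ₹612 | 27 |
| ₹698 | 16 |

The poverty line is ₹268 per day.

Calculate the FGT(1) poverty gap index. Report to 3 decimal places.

0.129

Below the line: 3×₹184, 34×₹194 (q = 37 of N = 80).
Shortfall ratios: (268−184)/268 = 0.3134 (×3); (268−194)/268 = 0.2761 (×34).
Σ = 10.328358. Dividing by the full population N = 80 gives P₁ = 0.129.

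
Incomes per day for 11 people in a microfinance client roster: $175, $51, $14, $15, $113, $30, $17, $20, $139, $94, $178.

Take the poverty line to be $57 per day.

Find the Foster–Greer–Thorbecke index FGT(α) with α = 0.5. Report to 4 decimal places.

0.3985

Below the line: $14, $15, $17, $20, $30, $51 (q = 6 of N = 11).
Relative gaps: (57−14)/57 = 0.7544; (57−15)/57 = 0.7368; (57−17)/57 = 0.7018; (57−20)/57 = 0.6491; (57−30)/57 = 0.4737; (57−51)/57 = 0.1053.
Raised to α = 0.5: 0.86855; 0.85840; 0.83771; 0.80568; 0.68825; 0.32444.
Sum = 4.383028; FGT(0.5) = 4.383028 / 11 = 0.3985.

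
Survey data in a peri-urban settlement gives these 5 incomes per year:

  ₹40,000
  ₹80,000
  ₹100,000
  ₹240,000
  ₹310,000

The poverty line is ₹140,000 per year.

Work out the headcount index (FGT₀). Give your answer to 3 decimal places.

0.600

3 of the 5 families have income below ₹140,000.
H = 3/5 = 0.600.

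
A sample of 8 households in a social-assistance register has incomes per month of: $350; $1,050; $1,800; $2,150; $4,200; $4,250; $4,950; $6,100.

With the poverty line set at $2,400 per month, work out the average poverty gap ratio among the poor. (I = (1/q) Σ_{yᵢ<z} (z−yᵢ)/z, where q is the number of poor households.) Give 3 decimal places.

Incomes under z: $350, $1,050, $1,800, $2,150 (q = 4 of N = 8).
Shortfall ratios (z−y)/z: 0.8542, 0.5625, 0.2500, 0.1042; sum = 1.770833.
The income-gap ratio divides by q (the poor only): 1.770833 / 4 = 0.443.

0.443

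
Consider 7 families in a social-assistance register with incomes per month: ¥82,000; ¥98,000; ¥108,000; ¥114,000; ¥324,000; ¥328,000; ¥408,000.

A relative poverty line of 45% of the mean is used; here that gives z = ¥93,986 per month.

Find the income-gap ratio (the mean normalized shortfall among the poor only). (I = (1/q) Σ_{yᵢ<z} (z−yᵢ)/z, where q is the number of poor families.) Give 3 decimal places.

0.128

Poor units: ¥82,000 (q = 1 of N = 7).
Shortfall ratios (z−y)/z: 0.1275; sum = 0.127530.
I averages over the q = 1 poor units only: 0.127530 / 1 = 0.128.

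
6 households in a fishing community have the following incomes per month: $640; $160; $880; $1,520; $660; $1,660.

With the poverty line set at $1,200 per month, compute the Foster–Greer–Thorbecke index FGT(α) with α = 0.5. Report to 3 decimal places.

0.467

Below the line: $160, $640, $660, $880 (q = 4 of N = 6).
Relative gaps: (1200−160)/1200 = 0.8667; (1200−640)/1200 = 0.4667; (1200−660)/1200 = 0.4500; (1200−880)/1200 = 0.2667.
Raised to α = 0.5: 0.93095; 0.68313; 0.67082; 0.51640.
Sum = 2.801298; FGT(0.5) = 2.801298 / 6 = 0.467.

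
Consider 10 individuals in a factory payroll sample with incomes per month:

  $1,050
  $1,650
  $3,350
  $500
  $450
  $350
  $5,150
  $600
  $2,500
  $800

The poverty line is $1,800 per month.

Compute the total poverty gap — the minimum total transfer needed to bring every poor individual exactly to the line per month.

Below z: $350, $450, $500, $600, $800, $1,050, $1,650 (q = 7 of N = 10).
Individual gaps: 1800−350 = 1450; 1800−450 = 1350; 1800−500 = 1300; 1800−600 = 1200; 1800−800 = 1000; 1800−1050 = 750; 1800−1650 = 150.
Aggregate gap = $7,200.

$7,200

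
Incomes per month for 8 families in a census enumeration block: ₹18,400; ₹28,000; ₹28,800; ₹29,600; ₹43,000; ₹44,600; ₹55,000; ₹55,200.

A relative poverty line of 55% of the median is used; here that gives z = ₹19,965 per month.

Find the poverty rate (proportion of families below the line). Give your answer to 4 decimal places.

1 of the 8 families have income below ₹19,965.
H = 1/8 = 0.1250.

0.1250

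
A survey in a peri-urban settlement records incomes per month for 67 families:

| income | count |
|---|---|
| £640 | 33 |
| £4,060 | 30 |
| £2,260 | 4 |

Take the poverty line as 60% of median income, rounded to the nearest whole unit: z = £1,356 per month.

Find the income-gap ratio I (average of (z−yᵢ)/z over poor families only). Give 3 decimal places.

Below the line: 33×£640 (q = 33 of N = 67).
Shortfall ratios (z−y)/z: 0.5280 (×33); sum = 17.424779.
The income-gap ratio divides by q (the poor only): 17.424779 / 33 = 0.528.

0.528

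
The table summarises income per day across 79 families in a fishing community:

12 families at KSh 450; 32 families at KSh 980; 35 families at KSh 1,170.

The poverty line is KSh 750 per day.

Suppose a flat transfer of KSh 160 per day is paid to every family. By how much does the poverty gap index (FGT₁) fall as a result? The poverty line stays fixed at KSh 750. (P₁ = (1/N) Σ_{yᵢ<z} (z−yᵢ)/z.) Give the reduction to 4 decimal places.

Before: below the line — 12×KSh 450; poverty gap index (FGT₁) = 0.060759.
After the KSh 160 transfer: below the line — 12×KSh 610; poverty gap index (FGT₁) = 0.028354.
Reduction = 0.060759 − 0.028354 = 0.0324.

0.0324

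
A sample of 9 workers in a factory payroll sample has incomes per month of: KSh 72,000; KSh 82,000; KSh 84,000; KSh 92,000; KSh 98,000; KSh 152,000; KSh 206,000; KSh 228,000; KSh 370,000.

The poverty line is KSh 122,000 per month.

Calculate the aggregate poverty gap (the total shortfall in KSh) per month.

Below the line: KSh 72,000, KSh 82,000, KSh 84,000, KSh 92,000, KSh 98,000 (q = 5 of N = 9).
Individual gaps: 122000−72000 = 50000; 122000−82000 = 40000; 122000−84000 = 38000; 122000−92000 = 30000; 122000−98000 = 24000.
Aggregate gap = KSh 182,000.

KSh 182,000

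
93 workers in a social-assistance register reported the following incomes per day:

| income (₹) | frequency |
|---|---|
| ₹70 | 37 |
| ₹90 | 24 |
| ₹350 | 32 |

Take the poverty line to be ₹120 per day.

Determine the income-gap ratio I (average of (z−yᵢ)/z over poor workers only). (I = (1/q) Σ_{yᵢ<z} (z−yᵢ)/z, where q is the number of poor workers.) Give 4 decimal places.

0.3511

Below the line: 37×₹70, 24×₹90 (q = 61 of N = 93).
Relative gaps: 0.4167 (×37), 0.2500 (×24); sum = 21.416667.
I averages over the q = 61 poor units only: 21.416667 / 61 = 0.3511.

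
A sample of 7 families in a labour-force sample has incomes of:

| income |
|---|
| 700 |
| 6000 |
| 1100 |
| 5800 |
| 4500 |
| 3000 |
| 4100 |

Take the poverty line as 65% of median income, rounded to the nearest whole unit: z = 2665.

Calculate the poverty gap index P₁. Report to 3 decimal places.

0.189

Poor units: 700, 1100 (q = 2 of N = 7).
Gap ratios (z−y)/z: (2665−700)/2665 = 0.7373; (2665−1100)/2665 = 0.5872.
Sum of shortfalls = 1.324578; P₁ averages over all N: 1.324578 / 7 = 0.189.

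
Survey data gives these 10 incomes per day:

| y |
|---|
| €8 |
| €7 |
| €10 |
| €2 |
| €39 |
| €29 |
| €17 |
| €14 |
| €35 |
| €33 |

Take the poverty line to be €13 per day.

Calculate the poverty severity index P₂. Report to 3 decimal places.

Below the line: €2, €7, €8, €10 (q = 4 of N = 10).
Gap ratios (z−y)/z: (13−2)/13 = 0.8462; (13−7)/13 = 0.4615; (13−8)/13 = 0.3846; (13−10)/13 = 0.2308.
Squared: 0.7160; 0.2130; 0.1479; 0.0533.
Sum = 1.130178; P₂ = 1.130178 / 10 = 0.113.

0.113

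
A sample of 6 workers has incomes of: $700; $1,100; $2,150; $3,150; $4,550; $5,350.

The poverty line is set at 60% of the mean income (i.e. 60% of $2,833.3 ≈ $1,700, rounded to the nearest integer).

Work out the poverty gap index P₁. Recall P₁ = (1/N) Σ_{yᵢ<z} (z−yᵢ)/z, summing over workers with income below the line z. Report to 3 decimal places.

0.157

Below z: $700, $1,100 (q = 2 of N = 6).
Normalized shortfalls: (1700−700)/1700 = 0.5882; (1700−1100)/1700 = 0.3529.
Sum of shortfalls = 0.941176; P₁ averages over all N: 0.941176 / 6 = 0.157.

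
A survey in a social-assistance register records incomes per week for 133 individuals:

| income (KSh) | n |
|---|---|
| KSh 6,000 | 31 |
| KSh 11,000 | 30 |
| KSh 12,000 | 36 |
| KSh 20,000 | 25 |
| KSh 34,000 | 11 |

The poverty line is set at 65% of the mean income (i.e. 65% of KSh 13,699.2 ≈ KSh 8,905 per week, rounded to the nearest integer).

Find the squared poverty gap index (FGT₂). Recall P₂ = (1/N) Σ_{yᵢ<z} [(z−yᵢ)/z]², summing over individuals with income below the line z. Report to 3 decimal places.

0.025

Below z: 31×KSh 6,000 (q = 31 of N = 133).
Relative gaps: (8905−6000)/8905 = 0.3262 (×31).
Squared: 0.1064 (×31).
Sum = 3.299029; P₂ = 3.299029 / 133 = 0.025.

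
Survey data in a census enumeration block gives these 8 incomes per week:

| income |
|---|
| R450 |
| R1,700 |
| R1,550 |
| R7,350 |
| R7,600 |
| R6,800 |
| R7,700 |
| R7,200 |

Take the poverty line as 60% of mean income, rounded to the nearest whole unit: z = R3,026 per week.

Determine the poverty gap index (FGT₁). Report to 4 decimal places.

0.2222

Below the line: R450, R1,550, R1,700 (q = 3 of N = 8).
Shortfall ratios: (3026−450)/3026 = 0.8513; (3026−1550)/3026 = 0.4878; (3026−1700)/3026 = 0.4382.
Sum of shortfalls = 1.777264; P₁ averages over all N: 1.777264 / 8 = 0.2222.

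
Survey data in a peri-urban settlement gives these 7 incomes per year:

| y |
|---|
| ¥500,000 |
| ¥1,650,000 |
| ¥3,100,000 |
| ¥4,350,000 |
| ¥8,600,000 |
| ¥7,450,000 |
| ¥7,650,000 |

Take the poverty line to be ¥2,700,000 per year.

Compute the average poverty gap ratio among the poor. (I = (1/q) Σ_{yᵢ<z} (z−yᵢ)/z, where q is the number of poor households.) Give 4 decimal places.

0.6019

Below the line: ¥500,000, ¥1,650,000 (q = 2 of N = 7).
Shortfall ratios (z−y)/z: 0.8148, 0.3889; sum = 1.203704.
I averages over the q = 2 poor units only: 1.203704 / 2 = 0.6019.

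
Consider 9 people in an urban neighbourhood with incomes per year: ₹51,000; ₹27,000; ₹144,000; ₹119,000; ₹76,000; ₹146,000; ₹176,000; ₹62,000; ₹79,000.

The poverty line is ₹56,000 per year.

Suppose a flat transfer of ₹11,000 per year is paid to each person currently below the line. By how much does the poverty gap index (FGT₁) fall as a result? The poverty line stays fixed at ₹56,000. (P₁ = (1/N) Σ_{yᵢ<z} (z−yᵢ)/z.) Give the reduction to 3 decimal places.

Before: below the line — ₹27,000, ₹51,000; poverty gap index (FGT₁) = 0.06746.
After the ₹11,000 transfer: below the line — ₹38,000; poverty gap index (FGT₁) = 0.03571.
Reduction = 0.06746 − 0.03571 = 0.032.

0.032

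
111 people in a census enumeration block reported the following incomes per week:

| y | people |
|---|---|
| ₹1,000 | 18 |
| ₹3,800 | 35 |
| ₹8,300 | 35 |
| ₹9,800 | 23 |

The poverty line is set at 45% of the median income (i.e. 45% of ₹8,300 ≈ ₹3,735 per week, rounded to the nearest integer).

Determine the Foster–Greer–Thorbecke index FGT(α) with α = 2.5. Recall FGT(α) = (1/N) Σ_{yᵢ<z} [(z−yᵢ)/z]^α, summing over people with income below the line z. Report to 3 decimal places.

0.074

Incomes under z: 18×₹1,000 (q = 18 of N = 111).
Normalized shortfalls: (3735−1000)/3735 = 0.7323 (×18).
Raised to α = 2.5: 0.45885 (×18).
Sum = 8.259225; FGT(2.5) = 8.259225 / 111 = 0.074.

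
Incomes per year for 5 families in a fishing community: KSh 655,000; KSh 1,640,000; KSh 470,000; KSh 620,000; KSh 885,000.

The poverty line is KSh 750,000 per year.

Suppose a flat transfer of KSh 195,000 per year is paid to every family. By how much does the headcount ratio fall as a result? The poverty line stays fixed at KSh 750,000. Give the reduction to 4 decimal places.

Before: below the line — KSh 470,000, KSh 620,000, KSh 655,000; headcount ratio = 0.600000.
After the KSh 195,000 transfer: below the line — KSh 665,000; headcount ratio = 0.200000.
Reduction = 0.600000 − 0.200000 = 0.4000.

0.4000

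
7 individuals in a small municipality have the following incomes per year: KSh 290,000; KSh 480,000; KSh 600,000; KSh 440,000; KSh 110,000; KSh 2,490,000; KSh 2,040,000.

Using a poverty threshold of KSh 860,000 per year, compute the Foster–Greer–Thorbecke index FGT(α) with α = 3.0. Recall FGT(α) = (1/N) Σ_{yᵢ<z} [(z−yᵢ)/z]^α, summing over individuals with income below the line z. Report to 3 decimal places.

0.169

Incomes under z: KSh 110,000, KSh 290,000, KSh 440,000, KSh 480,000, KSh 600,000 (q = 5 of N = 7).
Normalized shortfalls: (860000−110000)/860000 = 0.8721; (860000−290000)/860000 = 0.6628; (860000−440000)/860000 = 0.4884; (860000−480000)/860000 = 0.4419; (860000−600000)/860000 = 0.3023.
Raised to α = 3.0: 0.66327; 0.29116; 0.11648; 0.08627; 0.02763.
Sum = 1.184808; FGT(3.0) = 1.184808 / 7 = 0.169.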